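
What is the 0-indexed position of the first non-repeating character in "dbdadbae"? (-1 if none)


Input: dbdadbae
Character frequencies:
  'a': 2
  'b': 2
  'd': 3
  'e': 1
Scanning left to right for freq == 1:
  Position 0 ('d'): freq=3, skip
  Position 1 ('b'): freq=2, skip
  Position 2 ('d'): freq=3, skip
  Position 3 ('a'): freq=2, skip
  Position 4 ('d'): freq=3, skip
  Position 5 ('b'): freq=2, skip
  Position 6 ('a'): freq=2, skip
  Position 7 ('e'): unique! => answer = 7

7


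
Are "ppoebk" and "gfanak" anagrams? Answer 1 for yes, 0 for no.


Strings: "ppoebk", "gfanak"
Sorted first:  bekopp
Sorted second: aafgkn
Differ at position 0: 'b' vs 'a' => not anagrams

0


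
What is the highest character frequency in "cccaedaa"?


Input: cccaedaa
Character counts:
  'a': 3
  'c': 3
  'd': 1
  'e': 1
Maximum frequency: 3

3


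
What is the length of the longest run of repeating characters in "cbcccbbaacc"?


Input: "cbcccbbaacc"
Scanning for longest run:
  Position 1 ('b'): new char, reset run to 1
  Position 2 ('c'): new char, reset run to 1
  Position 3 ('c'): continues run of 'c', length=2
  Position 4 ('c'): continues run of 'c', length=3
  Position 5 ('b'): new char, reset run to 1
  Position 6 ('b'): continues run of 'b', length=2
  Position 7 ('a'): new char, reset run to 1
  Position 8 ('a'): continues run of 'a', length=2
  Position 9 ('c'): new char, reset run to 1
  Position 10 ('c'): continues run of 'c', length=2
Longest run: 'c' with length 3

3


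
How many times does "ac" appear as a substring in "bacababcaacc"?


Searching for "ac" in "bacababcaacc"
Scanning each position:
  Position 0: "ba" => no
  Position 1: "ac" => MATCH
  Position 2: "ca" => no
  Position 3: "ab" => no
  Position 4: "ba" => no
  Position 5: "ab" => no
  Position 6: "bc" => no
  Position 7: "ca" => no
  Position 8: "aa" => no
  Position 9: "ac" => MATCH
  Position 10: "cc" => no
Total occurrences: 2

2


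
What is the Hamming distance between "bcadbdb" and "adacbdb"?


Comparing "bcadbdb" and "adacbdb" position by position:
  Position 0: 'b' vs 'a' => differ
  Position 1: 'c' vs 'd' => differ
  Position 2: 'a' vs 'a' => same
  Position 3: 'd' vs 'c' => differ
  Position 4: 'b' vs 'b' => same
  Position 5: 'd' vs 'd' => same
  Position 6: 'b' vs 'b' => same
Total differences (Hamming distance): 3

3


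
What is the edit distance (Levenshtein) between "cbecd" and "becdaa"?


Computing edit distance: "cbecd" -> "becdaa"
DP table:
           b    e    c    d    a    a
      0    1    2    3    4    5    6
  c   1    1    2    2    3    4    5
  b   2    1    2    3    3    4    5
  e   3    2    1    2    3    4    5
  c   4    3    2    1    2    3    4
  d   5    4    3    2    1    2    3
Edit distance = dp[5][6] = 3

3


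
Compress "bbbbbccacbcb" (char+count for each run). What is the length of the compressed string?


Input: bbbbbccacbcb
Runs:
  'b' x 5 => "b5"
  'c' x 2 => "c2"
  'a' x 1 => "a1"
  'c' x 1 => "c1"
  'b' x 1 => "b1"
  'c' x 1 => "c1"
  'b' x 1 => "b1"
Compressed: "b5c2a1c1b1c1b1"
Compressed length: 14

14


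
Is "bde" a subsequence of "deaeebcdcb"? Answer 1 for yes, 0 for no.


Check if "bde" is a subsequence of "deaeebcdcb"
Greedy scan:
  Position 0 ('d'): no match needed
  Position 1 ('e'): no match needed
  Position 2 ('a'): no match needed
  Position 3 ('e'): no match needed
  Position 4 ('e'): no match needed
  Position 5 ('b'): matches sub[0] = 'b'
  Position 6 ('c'): no match needed
  Position 7 ('d'): matches sub[1] = 'd'
  Position 8 ('c'): no match needed
  Position 9 ('b'): no match needed
Only matched 2/3 characters => not a subsequence

0


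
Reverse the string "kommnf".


Input: kommnf
Reading characters right to left:
  Position 5: 'f'
  Position 4: 'n'
  Position 3: 'm'
  Position 2: 'm'
  Position 1: 'o'
  Position 0: 'k'
Reversed: fnmmok

fnmmok


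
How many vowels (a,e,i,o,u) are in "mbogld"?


Input: mbogld
Checking each character:
  'm' at position 0: consonant
  'b' at position 1: consonant
  'o' at position 2: vowel (running total: 1)
  'g' at position 3: consonant
  'l' at position 4: consonant
  'd' at position 5: consonant
Total vowels: 1

1


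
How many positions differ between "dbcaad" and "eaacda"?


Comparing "dbcaad" and "eaacda" position by position:
  Position 0: 'd' vs 'e' => DIFFER
  Position 1: 'b' vs 'a' => DIFFER
  Position 2: 'c' vs 'a' => DIFFER
  Position 3: 'a' vs 'c' => DIFFER
  Position 4: 'a' vs 'd' => DIFFER
  Position 5: 'd' vs 'a' => DIFFER
Positions that differ: 6

6


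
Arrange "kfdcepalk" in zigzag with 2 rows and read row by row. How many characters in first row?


Zigzag "kfdcepalk" into 2 rows:
Placing characters:
  'k' => row 0
  'f' => row 1
  'd' => row 0
  'c' => row 1
  'e' => row 0
  'p' => row 1
  'a' => row 0
  'l' => row 1
  'k' => row 0
Rows:
  Row 0: "kdeak"
  Row 1: "fcpl"
First row length: 5

5


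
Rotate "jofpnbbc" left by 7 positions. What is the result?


Input: "jofpnbbc", rotate left by 7
First 7 characters: "jofpnbb"
Remaining characters: "c"
Concatenate remaining + first: "c" + "jofpnbb" = "cjofpnbb"

cjofpnbb


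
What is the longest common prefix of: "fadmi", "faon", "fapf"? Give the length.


Words: fadmi, faon, fapf
  Position 0: all 'f' => match
  Position 1: all 'a' => match
  Position 2: ('d', 'o', 'p') => mismatch, stop
LCP = "fa" (length 2)

2


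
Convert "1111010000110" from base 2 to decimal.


Input: "1111010000110" in base 2
Positional expansion:
  Digit '1' (value 1) x 2^12 = 4096
  Digit '1' (value 1) x 2^11 = 2048
  Digit '1' (value 1) x 2^10 = 1024
  Digit '1' (value 1) x 2^9 = 512
  Digit '0' (value 0) x 2^8 = 0
  Digit '1' (value 1) x 2^7 = 128
  Digit '0' (value 0) x 2^6 = 0
  Digit '0' (value 0) x 2^5 = 0
  Digit '0' (value 0) x 2^4 = 0
  Digit '0' (value 0) x 2^3 = 0
  Digit '1' (value 1) x 2^2 = 4
  Digit '1' (value 1) x 2^1 = 2
  Digit '0' (value 0) x 2^0 = 0
Sum = 7814

7814


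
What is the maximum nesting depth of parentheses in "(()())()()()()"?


Input: "(()())()()()()"
Tracking depth:
  Position 0 '(': depth becomes 1
  Position 1 '(': depth becomes 2
  Position 2 ')': depth becomes 1
  Position 3 '(': depth becomes 2
  Position 4 ')': depth becomes 1
  Position 5 ')': depth becomes 0
  Position 6 '(': depth becomes 1
  Position 7 ')': depth becomes 0
  Position 8 '(': depth becomes 1
  Position 9 ')': depth becomes 0
  Position 10 '(': depth becomes 1
  Position 11 ')': depth becomes 0
  Position 12 '(': depth becomes 1
  Position 13 ')': depth becomes 0
Maximum depth reached: 2

2


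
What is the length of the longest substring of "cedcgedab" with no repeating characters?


Input: "cedcgedab"
Sliding window (track last position of each char):
  Position 0 ('c'): window [0,0] length 1 -- new best
  Position 1 ('e'): window [0,1] length 2 -- new best
  Position 2 ('d'): window [0,2] length 3 -- new best
  Position 3 ('c'): repeat (last at 0), move window start to 1
  Position 3 ('c'): window [1,3] length 3
  Position 4 ('g'): window [1,4] length 4 -- new best
  Position 5 ('e'): repeat (last at 1), move window start to 2
  Position 5 ('e'): window [2,5] length 4
  Position 6 ('d'): repeat (last at 2), move window start to 3
  Position 6 ('d'): window [3,6] length 4
  Position 7 ('a'): window [3,7] length 5 -- new best
  Position 8 ('b'): window [3,8] length 6 -- new best
Longest substring with no repeats: "cgedab" with length 6

6


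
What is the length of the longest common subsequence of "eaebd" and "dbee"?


LCS of "eaebd" and "dbee"
DP table:
           d    b    e    e
      0    0    0    0    0
  e   0    0    0    1    1
  a   0    0    0    1    1
  e   0    0    0    1    2
  b   0    0    1    1    2
  d   0    1    1    1    2
LCS length = dp[5][4] = 2

2


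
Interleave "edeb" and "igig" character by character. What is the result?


Interleaving "edeb" and "igig":
  Position 0: 'e' from first, 'i' from second => "ei"
  Position 1: 'd' from first, 'g' from second => "dg"
  Position 2: 'e' from first, 'i' from second => "ei"
  Position 3: 'b' from first, 'g' from second => "bg"
Result: eidgeibg

eidgeibg


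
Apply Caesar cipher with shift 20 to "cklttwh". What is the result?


Caesar cipher: shift "cklttwh" by 20
  'c' (pos 2) + 20 = pos 22 = 'w'
  'k' (pos 10) + 20 = pos 4 = 'e'
  'l' (pos 11) + 20 = pos 5 = 'f'
  't' (pos 19) + 20 = pos 13 = 'n'
  't' (pos 19) + 20 = pos 13 = 'n'
  'w' (pos 22) + 20 = pos 16 = 'q'
  'h' (pos 7) + 20 = pos 1 = 'b'
Result: wefnnqb

wefnnqb


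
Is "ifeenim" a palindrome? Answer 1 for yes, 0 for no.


Input: ifeenim
Reversed: mineefi
  Compare pos 0 ('i') with pos 6 ('m'): MISMATCH
  Compare pos 1 ('f') with pos 5 ('i'): MISMATCH
  Compare pos 2 ('e') with pos 4 ('n'): MISMATCH
Result: not a palindrome

0


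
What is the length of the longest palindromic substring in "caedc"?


Input: "caedc"
Checking substrings for palindromes:
  No multi-char palindromic substrings found
Longest palindromic substring: "c" with length 1

1


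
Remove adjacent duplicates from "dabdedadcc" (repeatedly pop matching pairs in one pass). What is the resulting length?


Input: dabdedadcc
Stack-based adjacent duplicate removal:
  Read 'd': push. Stack: d
  Read 'a': push. Stack: da
  Read 'b': push. Stack: dab
  Read 'd': push. Stack: dabd
  Read 'e': push. Stack: dabde
  Read 'd': push. Stack: dabded
  Read 'a': push. Stack: dabdeda
  Read 'd': push. Stack: dabdedad
  Read 'c': push. Stack: dabdedadc
  Read 'c': matches stack top 'c' => pop. Stack: dabdedad
Final stack: "dabdedad" (length 8)

8


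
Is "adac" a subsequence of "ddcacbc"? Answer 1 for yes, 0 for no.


Check if "adac" is a subsequence of "ddcacbc"
Greedy scan:
  Position 0 ('d'): no match needed
  Position 1 ('d'): no match needed
  Position 2 ('c'): no match needed
  Position 3 ('a'): matches sub[0] = 'a'
  Position 4 ('c'): no match needed
  Position 5 ('b'): no match needed
  Position 6 ('c'): no match needed
Only matched 1/4 characters => not a subsequence

0


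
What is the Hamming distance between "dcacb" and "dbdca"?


Comparing "dcacb" and "dbdca" position by position:
  Position 0: 'd' vs 'd' => same
  Position 1: 'c' vs 'b' => differ
  Position 2: 'a' vs 'd' => differ
  Position 3: 'c' vs 'c' => same
  Position 4: 'b' vs 'a' => differ
Total differences (Hamming distance): 3

3


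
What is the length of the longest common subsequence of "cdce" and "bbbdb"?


LCS of "cdce" and "bbbdb"
DP table:
           b    b    b    d    b
      0    0    0    0    0    0
  c   0    0    0    0    0    0
  d   0    0    0    0    1    1
  c   0    0    0    0    1    1
  e   0    0    0    0    1    1
LCS length = dp[4][5] = 1

1


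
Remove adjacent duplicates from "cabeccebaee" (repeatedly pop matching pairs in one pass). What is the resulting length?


Input: cabeccebaee
Stack-based adjacent duplicate removal:
  Read 'c': push. Stack: c
  Read 'a': push. Stack: ca
  Read 'b': push. Stack: cab
  Read 'e': push. Stack: cabe
  Read 'c': push. Stack: cabec
  Read 'c': matches stack top 'c' => pop. Stack: cabe
  Read 'e': matches stack top 'e' => pop. Stack: cab
  Read 'b': matches stack top 'b' => pop. Stack: ca
  Read 'a': matches stack top 'a' => pop. Stack: c
  Read 'e': push. Stack: ce
  Read 'e': matches stack top 'e' => pop. Stack: c
Final stack: "c" (length 1)

1


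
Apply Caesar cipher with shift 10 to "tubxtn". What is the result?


Caesar cipher: shift "tubxtn" by 10
  't' (pos 19) + 10 = pos 3 = 'd'
  'u' (pos 20) + 10 = pos 4 = 'e'
  'b' (pos 1) + 10 = pos 11 = 'l'
  'x' (pos 23) + 10 = pos 7 = 'h'
  't' (pos 19) + 10 = pos 3 = 'd'
  'n' (pos 13) + 10 = pos 23 = 'x'
Result: delhdx

delhdx


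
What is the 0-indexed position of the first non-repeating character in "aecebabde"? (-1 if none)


Input: aecebabde
Character frequencies:
  'a': 2
  'b': 2
  'c': 1
  'd': 1
  'e': 3
Scanning left to right for freq == 1:
  Position 0 ('a'): freq=2, skip
  Position 1 ('e'): freq=3, skip
  Position 2 ('c'): unique! => answer = 2

2


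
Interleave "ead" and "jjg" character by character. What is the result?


Interleaving "ead" and "jjg":
  Position 0: 'e' from first, 'j' from second => "ej"
  Position 1: 'a' from first, 'j' from second => "aj"
  Position 2: 'd' from first, 'g' from second => "dg"
Result: ejajdg

ejajdg


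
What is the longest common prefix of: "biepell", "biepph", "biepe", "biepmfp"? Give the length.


Words: biepell, biepph, biepe, biepmfp
  Position 0: all 'b' => match
  Position 1: all 'i' => match
  Position 2: all 'e' => match
  Position 3: all 'p' => match
  Position 4: ('e', 'p', 'e', 'm') => mismatch, stop
LCP = "biep" (length 4)

4


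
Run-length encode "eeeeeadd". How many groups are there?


Input: eeeeeadd
Scanning for consecutive runs:
  Group 1: 'e' x 5 (positions 0-4)
  Group 2: 'a' x 1 (positions 5-5)
  Group 3: 'd' x 2 (positions 6-7)
Total groups: 3

3


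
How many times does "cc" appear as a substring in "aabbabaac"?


Searching for "cc" in "aabbabaac"
Scanning each position:
  Position 0: "aa" => no
  Position 1: "ab" => no
  Position 2: "bb" => no
  Position 3: "ba" => no
  Position 4: "ab" => no
  Position 5: "ba" => no
  Position 6: "aa" => no
  Position 7: "ac" => no
Total occurrences: 0

0


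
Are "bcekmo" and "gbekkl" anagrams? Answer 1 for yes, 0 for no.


Strings: "bcekmo", "gbekkl"
Sorted first:  bcekmo
Sorted second: begkkl
Differ at position 1: 'c' vs 'e' => not anagrams

0


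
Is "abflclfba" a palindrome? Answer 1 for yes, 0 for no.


Input: abflclfba
Reversed: abflclfba
  Compare pos 0 ('a') with pos 8 ('a'): match
  Compare pos 1 ('b') with pos 7 ('b'): match
  Compare pos 2 ('f') with pos 6 ('f'): match
  Compare pos 3 ('l') with pos 5 ('l'): match
Result: palindrome

1


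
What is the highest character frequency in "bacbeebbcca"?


Input: bacbeebbcca
Character counts:
  'a': 2
  'b': 4
  'c': 3
  'e': 2
Maximum frequency: 4

4


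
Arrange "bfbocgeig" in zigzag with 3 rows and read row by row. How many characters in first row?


Zigzag "bfbocgeig" into 3 rows:
Placing characters:
  'b' => row 0
  'f' => row 1
  'b' => row 2
  'o' => row 1
  'c' => row 0
  'g' => row 1
  'e' => row 2
  'i' => row 1
  'g' => row 0
Rows:
  Row 0: "bcg"
  Row 1: "fogi"
  Row 2: "be"
First row length: 3

3


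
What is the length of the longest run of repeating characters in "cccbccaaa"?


Input: "cccbccaaa"
Scanning for longest run:
  Position 1 ('c'): continues run of 'c', length=2
  Position 2 ('c'): continues run of 'c', length=3
  Position 3 ('b'): new char, reset run to 1
  Position 4 ('c'): new char, reset run to 1
  Position 5 ('c'): continues run of 'c', length=2
  Position 6 ('a'): new char, reset run to 1
  Position 7 ('a'): continues run of 'a', length=2
  Position 8 ('a'): continues run of 'a', length=3
Longest run: 'c' with length 3

3


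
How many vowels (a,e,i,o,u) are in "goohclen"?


Input: goohclen
Checking each character:
  'g' at position 0: consonant
  'o' at position 1: vowel (running total: 1)
  'o' at position 2: vowel (running total: 2)
  'h' at position 3: consonant
  'c' at position 4: consonant
  'l' at position 5: consonant
  'e' at position 6: vowel (running total: 3)
  'n' at position 7: consonant
Total vowels: 3

3


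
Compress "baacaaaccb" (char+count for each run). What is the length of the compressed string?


Input: baacaaaccb
Runs:
  'b' x 1 => "b1"
  'a' x 2 => "a2"
  'c' x 1 => "c1"
  'a' x 3 => "a3"
  'c' x 2 => "c2"
  'b' x 1 => "b1"
Compressed: "b1a2c1a3c2b1"
Compressed length: 12

12


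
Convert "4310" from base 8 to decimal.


Input: "4310" in base 8
Positional expansion:
  Digit '4' (value 4) x 8^3 = 2048
  Digit '3' (value 3) x 8^2 = 192
  Digit '1' (value 1) x 8^1 = 8
  Digit '0' (value 0) x 8^0 = 0
Sum = 2248

2248


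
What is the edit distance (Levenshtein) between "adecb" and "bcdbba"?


Computing edit distance: "adecb" -> "bcdbba"
DP table:
           b    c    d    b    b    a
      0    1    2    3    4    5    6
  a   1    1    2    3    4    5    5
  d   2    2    2    2    3    4    5
  e   3    3    3    3    3    4    5
  c   4    4    3    4    4    4    5
  b   5    4    4    4    4    4    5
Edit distance = dp[5][6] = 5

5


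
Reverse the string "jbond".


Input: jbond
Reading characters right to left:
  Position 4: 'd'
  Position 3: 'n'
  Position 2: 'o'
  Position 1: 'b'
  Position 0: 'j'
Reversed: dnobj

dnobj


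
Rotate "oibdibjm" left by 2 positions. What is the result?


Input: "oibdibjm", rotate left by 2
First 2 characters: "oi"
Remaining characters: "bdibjm"
Concatenate remaining + first: "bdibjm" + "oi" = "bdibjmoi"

bdibjmoi


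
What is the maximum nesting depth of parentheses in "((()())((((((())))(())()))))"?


Input: "((()())((((((())))(())()))))"
Tracking depth:
  Position 0 '(': depth becomes 1
  Position 1 '(': depth becomes 2
  Position 2 '(': depth becomes 3
  Position 3 ')': depth becomes 2
  Position 4 '(': depth becomes 3
  Position 5 ')': depth becomes 2
  Position 6 ')': depth becomes 1
  Position 7 '(': depth becomes 2
  Position 8 '(': depth becomes 3
  Position 9 '(': depth becomes 4
  Position 10 '(': depth becomes 5
  Position 11 '(': depth becomes 6
  Position 12 '(': depth becomes 7
  Position 13 '(': depth becomes 8
  Position 14 ')': depth becomes 7
  Position 15 ')': depth becomes 6
  Position 16 ')': depth becomes 5
  Position 17 ')': depth becomes 4
  Position 18 '(': depth becomes 5
  Position 19 '(': depth becomes 6
  Position 20 ')': depth becomes 5
  Position 21 ')': depth becomes 4
  Position 22 '(': depth becomes 5
  Position 23 ')': depth becomes 4
  Position 24 ')': depth becomes 3
  Position 25 ')': depth becomes 2
  Position 26 ')': depth becomes 1
  Position 27 ')': depth becomes 0
Maximum depth reached: 8

8


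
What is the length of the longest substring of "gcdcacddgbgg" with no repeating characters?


Input: "gcdcacddgbgg"
Sliding window (track last position of each char):
  Position 0 ('g'): window [0,0] length 1 -- new best
  Position 1 ('c'): window [0,1] length 2 -- new best
  Position 2 ('d'): window [0,2] length 3 -- new best
  Position 3 ('c'): repeat (last at 1), move window start to 2
  Position 3 ('c'): window [2,3] length 2
  Position 4 ('a'): window [2,4] length 3
  Position 5 ('c'): repeat (last at 3), move window start to 4
  Position 5 ('c'): window [4,5] length 2
  Position 6 ('d'): window [4,6] length 3
  Position 7 ('d'): repeat (last at 6), move window start to 7
  Position 7 ('d'): window [7,7] length 1
  Position 8 ('g'): window [7,8] length 2
  Position 9 ('b'): window [7,9] length 3
  Position 10 ('g'): repeat (last at 8), move window start to 9
  Position 10 ('g'): window [9,10] length 2
  Position 11 ('g'): repeat (last at 10), move window start to 11
  Position 11 ('g'): window [11,11] length 1
Longest substring with no repeats: "gcd" with length 3

3


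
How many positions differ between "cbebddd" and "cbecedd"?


Comparing "cbebddd" and "cbecedd" position by position:
  Position 0: 'c' vs 'c' => same
  Position 1: 'b' vs 'b' => same
  Position 2: 'e' vs 'e' => same
  Position 3: 'b' vs 'c' => DIFFER
  Position 4: 'd' vs 'e' => DIFFER
  Position 5: 'd' vs 'd' => same
  Position 6: 'd' vs 'd' => same
Positions that differ: 2

2


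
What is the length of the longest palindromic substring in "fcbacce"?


Input: "fcbacce"
Checking substrings for palindromes:
  [4:6] "cc" (len 2) => palindrome
Longest palindromic substring: "cc" with length 2

2


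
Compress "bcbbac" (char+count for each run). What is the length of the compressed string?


Input: bcbbac
Runs:
  'b' x 1 => "b1"
  'c' x 1 => "c1"
  'b' x 2 => "b2"
  'a' x 1 => "a1"
  'c' x 1 => "c1"
Compressed: "b1c1b2a1c1"
Compressed length: 10

10


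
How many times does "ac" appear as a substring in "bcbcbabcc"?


Searching for "ac" in "bcbcbabcc"
Scanning each position:
  Position 0: "bc" => no
  Position 1: "cb" => no
  Position 2: "bc" => no
  Position 3: "cb" => no
  Position 4: "ba" => no
  Position 5: "ab" => no
  Position 6: "bc" => no
  Position 7: "cc" => no
Total occurrences: 0

0


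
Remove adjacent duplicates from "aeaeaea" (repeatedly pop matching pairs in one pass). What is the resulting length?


Input: aeaeaea
Stack-based adjacent duplicate removal:
  Read 'a': push. Stack: a
  Read 'e': push. Stack: ae
  Read 'a': push. Stack: aea
  Read 'e': push. Stack: aeae
  Read 'a': push. Stack: aeaea
  Read 'e': push. Stack: aeaeae
  Read 'a': push. Stack: aeaeaea
Final stack: "aeaeaea" (length 7)

7


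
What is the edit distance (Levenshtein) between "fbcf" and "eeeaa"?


Computing edit distance: "fbcf" -> "eeeaa"
DP table:
           e    e    e    a    a
      0    1    2    3    4    5
  f   1    1    2    3    4    5
  b   2    2    2    3    4    5
  c   3    3    3    3    4    5
  f   4    4    4    4    4    5
Edit distance = dp[4][5] = 5

5


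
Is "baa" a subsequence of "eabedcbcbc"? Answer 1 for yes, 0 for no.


Check if "baa" is a subsequence of "eabedcbcbc"
Greedy scan:
  Position 0 ('e'): no match needed
  Position 1 ('a'): no match needed
  Position 2 ('b'): matches sub[0] = 'b'
  Position 3 ('e'): no match needed
  Position 4 ('d'): no match needed
  Position 5 ('c'): no match needed
  Position 6 ('b'): no match needed
  Position 7 ('c'): no match needed
  Position 8 ('b'): no match needed
  Position 9 ('c'): no match needed
Only matched 1/3 characters => not a subsequence

0


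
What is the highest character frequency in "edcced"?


Input: edcced
Character counts:
  'c': 2
  'd': 2
  'e': 2
Maximum frequency: 2

2


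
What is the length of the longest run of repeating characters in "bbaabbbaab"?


Input: "bbaabbbaab"
Scanning for longest run:
  Position 1 ('b'): continues run of 'b', length=2
  Position 2 ('a'): new char, reset run to 1
  Position 3 ('a'): continues run of 'a', length=2
  Position 4 ('b'): new char, reset run to 1
  Position 5 ('b'): continues run of 'b', length=2
  Position 6 ('b'): continues run of 'b', length=3
  Position 7 ('a'): new char, reset run to 1
  Position 8 ('a'): continues run of 'a', length=2
  Position 9 ('b'): new char, reset run to 1
Longest run: 'b' with length 3

3


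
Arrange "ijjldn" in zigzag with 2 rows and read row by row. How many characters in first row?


Zigzag "ijjldn" into 2 rows:
Placing characters:
  'i' => row 0
  'j' => row 1
  'j' => row 0
  'l' => row 1
  'd' => row 0
  'n' => row 1
Rows:
  Row 0: "ijd"
  Row 1: "jln"
First row length: 3

3


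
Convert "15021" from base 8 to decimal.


Input: "15021" in base 8
Positional expansion:
  Digit '1' (value 1) x 8^4 = 4096
  Digit '5' (value 5) x 8^3 = 2560
  Digit '0' (value 0) x 8^2 = 0
  Digit '2' (value 2) x 8^1 = 16
  Digit '1' (value 1) x 8^0 = 1
Sum = 6673

6673


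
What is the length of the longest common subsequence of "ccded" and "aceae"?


LCS of "ccded" and "aceae"
DP table:
           a    c    e    a    e
      0    0    0    0    0    0
  c   0    0    1    1    1    1
  c   0    0    1    1    1    1
  d   0    0    1    1    1    1
  e   0    0    1    2    2    2
  d   0    0    1    2    2    2
LCS length = dp[5][5] = 2

2


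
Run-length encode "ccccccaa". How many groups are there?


Input: ccccccaa
Scanning for consecutive runs:
  Group 1: 'c' x 6 (positions 0-5)
  Group 2: 'a' x 2 (positions 6-7)
Total groups: 2

2


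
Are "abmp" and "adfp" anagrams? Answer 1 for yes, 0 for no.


Strings: "abmp", "adfp"
Sorted first:  abmp
Sorted second: adfp
Differ at position 1: 'b' vs 'd' => not anagrams

0


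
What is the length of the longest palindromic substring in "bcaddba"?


Input: "bcaddba"
Checking substrings for palindromes:
  [3:5] "dd" (len 2) => palindrome
Longest palindromic substring: "dd" with length 2

2


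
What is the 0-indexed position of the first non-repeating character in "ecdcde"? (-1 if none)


Input: ecdcde
Character frequencies:
  'c': 2
  'd': 2
  'e': 2
Scanning left to right for freq == 1:
  Position 0 ('e'): freq=2, skip
  Position 1 ('c'): freq=2, skip
  Position 2 ('d'): freq=2, skip
  Position 3 ('c'): freq=2, skip
  Position 4 ('d'): freq=2, skip
  Position 5 ('e'): freq=2, skip
  No unique character found => answer = -1

-1


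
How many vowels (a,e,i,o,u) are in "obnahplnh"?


Input: obnahplnh
Checking each character:
  'o' at position 0: vowel (running total: 1)
  'b' at position 1: consonant
  'n' at position 2: consonant
  'a' at position 3: vowel (running total: 2)
  'h' at position 4: consonant
  'p' at position 5: consonant
  'l' at position 6: consonant
  'n' at position 7: consonant
  'h' at position 8: consonant
Total vowels: 2

2


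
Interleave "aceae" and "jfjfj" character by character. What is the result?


Interleaving "aceae" and "jfjfj":
  Position 0: 'a' from first, 'j' from second => "aj"
  Position 1: 'c' from first, 'f' from second => "cf"
  Position 2: 'e' from first, 'j' from second => "ej"
  Position 3: 'a' from first, 'f' from second => "af"
  Position 4: 'e' from first, 'j' from second => "ej"
Result: ajcfejafej

ajcfejafej


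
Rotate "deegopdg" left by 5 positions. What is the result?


Input: "deegopdg", rotate left by 5
First 5 characters: "deego"
Remaining characters: "pdg"
Concatenate remaining + first: "pdg" + "deego" = "pdgdeego"

pdgdeego


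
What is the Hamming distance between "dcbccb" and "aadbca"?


Comparing "dcbccb" and "aadbca" position by position:
  Position 0: 'd' vs 'a' => differ
  Position 1: 'c' vs 'a' => differ
  Position 2: 'b' vs 'd' => differ
  Position 3: 'c' vs 'b' => differ
  Position 4: 'c' vs 'c' => same
  Position 5: 'b' vs 'a' => differ
Total differences (Hamming distance): 5

5


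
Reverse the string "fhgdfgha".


Input: fhgdfgha
Reading characters right to left:
  Position 7: 'a'
  Position 6: 'h'
  Position 5: 'g'
  Position 4: 'f'
  Position 3: 'd'
  Position 2: 'g'
  Position 1: 'h'
  Position 0: 'f'
Reversed: ahgfdghf

ahgfdghf


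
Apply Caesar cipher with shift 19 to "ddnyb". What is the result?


Caesar cipher: shift "ddnyb" by 19
  'd' (pos 3) + 19 = pos 22 = 'w'
  'd' (pos 3) + 19 = pos 22 = 'w'
  'n' (pos 13) + 19 = pos 6 = 'g'
  'y' (pos 24) + 19 = pos 17 = 'r'
  'b' (pos 1) + 19 = pos 20 = 'u'
Result: wwgru

wwgru


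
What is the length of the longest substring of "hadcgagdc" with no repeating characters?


Input: "hadcgagdc"
Sliding window (track last position of each char):
  Position 0 ('h'): window [0,0] length 1 -- new best
  Position 1 ('a'): window [0,1] length 2 -- new best
  Position 2 ('d'): window [0,2] length 3 -- new best
  Position 3 ('c'): window [0,3] length 4 -- new best
  Position 4 ('g'): window [0,4] length 5 -- new best
  Position 5 ('a'): repeat (last at 1), move window start to 2
  Position 5 ('a'): window [2,5] length 4
  Position 6 ('g'): repeat (last at 4), move window start to 5
  Position 6 ('g'): window [5,6] length 2
  Position 7 ('d'): window [5,7] length 3
  Position 8 ('c'): window [5,8] length 4
Longest substring with no repeats: "hadcg" with length 5

5


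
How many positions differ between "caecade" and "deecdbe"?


Comparing "caecade" and "deecdbe" position by position:
  Position 0: 'c' vs 'd' => DIFFER
  Position 1: 'a' vs 'e' => DIFFER
  Position 2: 'e' vs 'e' => same
  Position 3: 'c' vs 'c' => same
  Position 4: 'a' vs 'd' => DIFFER
  Position 5: 'd' vs 'b' => DIFFER
  Position 6: 'e' vs 'e' => same
Positions that differ: 4

4


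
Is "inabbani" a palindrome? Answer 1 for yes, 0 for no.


Input: inabbani
Reversed: inabbani
  Compare pos 0 ('i') with pos 7 ('i'): match
  Compare pos 1 ('n') with pos 6 ('n'): match
  Compare pos 2 ('a') with pos 5 ('a'): match
  Compare pos 3 ('b') with pos 4 ('b'): match
Result: palindrome

1


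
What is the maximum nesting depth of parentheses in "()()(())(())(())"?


Input: "()()(())(())(())"
Tracking depth:
  Position 0 '(': depth becomes 1
  Position 1 ')': depth becomes 0
  Position 2 '(': depth becomes 1
  Position 3 ')': depth becomes 0
  Position 4 '(': depth becomes 1
  Position 5 '(': depth becomes 2
  Position 6 ')': depth becomes 1
  Position 7 ')': depth becomes 0
  Position 8 '(': depth becomes 1
  Position 9 '(': depth becomes 2
  Position 10 ')': depth becomes 1
  Position 11 ')': depth becomes 0
  Position 12 '(': depth becomes 1
  Position 13 '(': depth becomes 2
  Position 14 ')': depth becomes 1
  Position 15 ')': depth becomes 0
Maximum depth reached: 2

2


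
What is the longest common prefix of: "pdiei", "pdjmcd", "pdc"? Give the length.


Words: pdiei, pdjmcd, pdc
  Position 0: all 'p' => match
  Position 1: all 'd' => match
  Position 2: ('i', 'j', 'c') => mismatch, stop
LCP = "pd" (length 2)

2


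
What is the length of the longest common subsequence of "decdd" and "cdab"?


LCS of "decdd" and "cdab"
DP table:
           c    d    a    b
      0    0    0    0    0
  d   0    0    1    1    1
  e   0    0    1    1    1
  c   0    1    1    1    1
  d   0    1    2    2    2
  d   0    1    2    2    2
LCS length = dp[5][4] = 2

2


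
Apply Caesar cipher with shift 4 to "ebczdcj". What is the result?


Caesar cipher: shift "ebczdcj" by 4
  'e' (pos 4) + 4 = pos 8 = 'i'
  'b' (pos 1) + 4 = pos 5 = 'f'
  'c' (pos 2) + 4 = pos 6 = 'g'
  'z' (pos 25) + 4 = pos 3 = 'd'
  'd' (pos 3) + 4 = pos 7 = 'h'
  'c' (pos 2) + 4 = pos 6 = 'g'
  'j' (pos 9) + 4 = pos 13 = 'n'
Result: ifgdhgn

ifgdhgn


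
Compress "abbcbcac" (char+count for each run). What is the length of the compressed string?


Input: abbcbcac
Runs:
  'a' x 1 => "a1"
  'b' x 2 => "b2"
  'c' x 1 => "c1"
  'b' x 1 => "b1"
  'c' x 1 => "c1"
  'a' x 1 => "a1"
  'c' x 1 => "c1"
Compressed: "a1b2c1b1c1a1c1"
Compressed length: 14

14


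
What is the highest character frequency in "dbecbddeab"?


Input: dbecbddeab
Character counts:
  'a': 1
  'b': 3
  'c': 1
  'd': 3
  'e': 2
Maximum frequency: 3

3


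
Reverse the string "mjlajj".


Input: mjlajj
Reading characters right to left:
  Position 5: 'j'
  Position 4: 'j'
  Position 3: 'a'
  Position 2: 'l'
  Position 1: 'j'
  Position 0: 'm'
Reversed: jjaljm

jjaljm


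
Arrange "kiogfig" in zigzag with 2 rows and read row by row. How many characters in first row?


Zigzag "kiogfig" into 2 rows:
Placing characters:
  'k' => row 0
  'i' => row 1
  'o' => row 0
  'g' => row 1
  'f' => row 0
  'i' => row 1
  'g' => row 0
Rows:
  Row 0: "kofg"
  Row 1: "igi"
First row length: 4

4


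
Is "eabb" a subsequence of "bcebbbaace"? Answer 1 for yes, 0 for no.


Check if "eabb" is a subsequence of "bcebbbaace"
Greedy scan:
  Position 0 ('b'): no match needed
  Position 1 ('c'): no match needed
  Position 2 ('e'): matches sub[0] = 'e'
  Position 3 ('b'): no match needed
  Position 4 ('b'): no match needed
  Position 5 ('b'): no match needed
  Position 6 ('a'): matches sub[1] = 'a'
  Position 7 ('a'): no match needed
  Position 8 ('c'): no match needed
  Position 9 ('e'): no match needed
Only matched 2/4 characters => not a subsequence

0


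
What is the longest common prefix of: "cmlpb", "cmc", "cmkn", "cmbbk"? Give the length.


Words: cmlpb, cmc, cmkn, cmbbk
  Position 0: all 'c' => match
  Position 1: all 'm' => match
  Position 2: ('l', 'c', 'k', 'b') => mismatch, stop
LCP = "cm" (length 2)

2


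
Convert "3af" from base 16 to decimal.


Input: "3af" in base 16
Positional expansion:
  Digit '3' (value 3) x 16^2 = 768
  Digit 'a' (value 10) x 16^1 = 160
  Digit 'f' (value 15) x 16^0 = 15
Sum = 943

943


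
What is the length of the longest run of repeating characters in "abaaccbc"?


Input: "abaaccbc"
Scanning for longest run:
  Position 1 ('b'): new char, reset run to 1
  Position 2 ('a'): new char, reset run to 1
  Position 3 ('a'): continues run of 'a', length=2
  Position 4 ('c'): new char, reset run to 1
  Position 5 ('c'): continues run of 'c', length=2
  Position 6 ('b'): new char, reset run to 1
  Position 7 ('c'): new char, reset run to 1
Longest run: 'a' with length 2

2


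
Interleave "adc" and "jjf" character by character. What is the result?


Interleaving "adc" and "jjf":
  Position 0: 'a' from first, 'j' from second => "aj"
  Position 1: 'd' from first, 'j' from second => "dj"
  Position 2: 'c' from first, 'f' from second => "cf"
Result: ajdjcf

ajdjcf


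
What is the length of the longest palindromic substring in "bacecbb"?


Input: "bacecbb"
Checking substrings for palindromes:
  [2:5] "cec" (len 3) => palindrome
  [5:7] "bb" (len 2) => palindrome
Longest palindromic substring: "cec" with length 3

3


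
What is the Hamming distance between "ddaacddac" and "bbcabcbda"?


Comparing "ddaacddac" and "bbcabcbda" position by position:
  Position 0: 'd' vs 'b' => differ
  Position 1: 'd' vs 'b' => differ
  Position 2: 'a' vs 'c' => differ
  Position 3: 'a' vs 'a' => same
  Position 4: 'c' vs 'b' => differ
  Position 5: 'd' vs 'c' => differ
  Position 6: 'd' vs 'b' => differ
  Position 7: 'a' vs 'd' => differ
  Position 8: 'c' vs 'a' => differ
Total differences (Hamming distance): 8

8


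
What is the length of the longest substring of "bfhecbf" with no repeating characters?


Input: "bfhecbf"
Sliding window (track last position of each char):
  Position 0 ('b'): window [0,0] length 1 -- new best
  Position 1 ('f'): window [0,1] length 2 -- new best
  Position 2 ('h'): window [0,2] length 3 -- new best
  Position 3 ('e'): window [0,3] length 4 -- new best
  Position 4 ('c'): window [0,4] length 5 -- new best
  Position 5 ('b'): repeat (last at 0), move window start to 1
  Position 5 ('b'): window [1,5] length 5
  Position 6 ('f'): repeat (last at 1), move window start to 2
  Position 6 ('f'): window [2,6] length 5
Longest substring with no repeats: "bfhec" with length 5

5


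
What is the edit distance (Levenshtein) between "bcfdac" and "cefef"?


Computing edit distance: "bcfdac" -> "cefef"
DP table:
           c    e    f    e    f
      0    1    2    3    4    5
  b   1    1    2    3    4    5
  c   2    1    2    3    4    5
  f   3    2    2    2    3    4
  d   4    3    3    3    3    4
  a   5    4    4    4    4    4
  c   6    5    5    5    5    5
Edit distance = dp[6][5] = 5

5


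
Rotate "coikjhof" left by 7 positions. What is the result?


Input: "coikjhof", rotate left by 7
First 7 characters: "coikjho"
Remaining characters: "f"
Concatenate remaining + first: "f" + "coikjho" = "fcoikjho"

fcoikjho


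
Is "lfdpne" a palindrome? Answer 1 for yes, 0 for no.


Input: lfdpne
Reversed: enpdfl
  Compare pos 0 ('l') with pos 5 ('e'): MISMATCH
  Compare pos 1 ('f') with pos 4 ('n'): MISMATCH
  Compare pos 2 ('d') with pos 3 ('p'): MISMATCH
Result: not a palindrome

0


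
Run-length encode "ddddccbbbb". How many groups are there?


Input: ddddccbbbb
Scanning for consecutive runs:
  Group 1: 'd' x 4 (positions 0-3)
  Group 2: 'c' x 2 (positions 4-5)
  Group 3: 'b' x 4 (positions 6-9)
Total groups: 3

3


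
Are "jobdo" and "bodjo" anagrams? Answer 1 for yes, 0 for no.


Strings: "jobdo", "bodjo"
Sorted first:  bdjoo
Sorted second: bdjoo
Sorted forms match => anagrams

1


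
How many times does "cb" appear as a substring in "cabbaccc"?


Searching for "cb" in "cabbaccc"
Scanning each position:
  Position 0: "ca" => no
  Position 1: "ab" => no
  Position 2: "bb" => no
  Position 3: "ba" => no
  Position 4: "ac" => no
  Position 5: "cc" => no
  Position 6: "cc" => no
Total occurrences: 0

0


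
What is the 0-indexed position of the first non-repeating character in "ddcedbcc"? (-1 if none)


Input: ddcedbcc
Character frequencies:
  'b': 1
  'c': 3
  'd': 3
  'e': 1
Scanning left to right for freq == 1:
  Position 0 ('d'): freq=3, skip
  Position 1 ('d'): freq=3, skip
  Position 2 ('c'): freq=3, skip
  Position 3 ('e'): unique! => answer = 3

3


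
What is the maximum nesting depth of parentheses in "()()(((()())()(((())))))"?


Input: "()()(((()())()(((())))))"
Tracking depth:
  Position 0 '(': depth becomes 1
  Position 1 ')': depth becomes 0
  Position 2 '(': depth becomes 1
  Position 3 ')': depth becomes 0
  Position 4 '(': depth becomes 1
  Position 5 '(': depth becomes 2
  Position 6 '(': depth becomes 3
  Position 7 '(': depth becomes 4
  Position 8 ')': depth becomes 3
  Position 9 '(': depth becomes 4
  Position 10 ')': depth becomes 3
  Position 11 ')': depth becomes 2
  Position 12 '(': depth becomes 3
  Position 13 ')': depth becomes 2
  Position 14 '(': depth becomes 3
  Position 15 '(': depth becomes 4
  Position 16 '(': depth becomes 5
  Position 17 '(': depth becomes 6
  Position 18 ')': depth becomes 5
  Position 19 ')': depth becomes 4
  Position 20 ')': depth becomes 3
  Position 21 ')': depth becomes 2
  Position 22 ')': depth becomes 1
  Position 23 ')': depth becomes 0
Maximum depth reached: 6

6


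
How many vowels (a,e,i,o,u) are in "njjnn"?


Input: njjnn
Checking each character:
  'n' at position 0: consonant
  'j' at position 1: consonant
  'j' at position 2: consonant
  'n' at position 3: consonant
  'n' at position 4: consonant
Total vowels: 0

0


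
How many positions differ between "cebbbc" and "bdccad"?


Comparing "cebbbc" and "bdccad" position by position:
  Position 0: 'c' vs 'b' => DIFFER
  Position 1: 'e' vs 'd' => DIFFER
  Position 2: 'b' vs 'c' => DIFFER
  Position 3: 'b' vs 'c' => DIFFER
  Position 4: 'b' vs 'a' => DIFFER
  Position 5: 'c' vs 'd' => DIFFER
Positions that differ: 6

6


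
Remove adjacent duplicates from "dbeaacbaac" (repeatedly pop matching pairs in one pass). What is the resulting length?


Input: dbeaacbaac
Stack-based adjacent duplicate removal:
  Read 'd': push. Stack: d
  Read 'b': push. Stack: db
  Read 'e': push. Stack: dbe
  Read 'a': push. Stack: dbea
  Read 'a': matches stack top 'a' => pop. Stack: dbe
  Read 'c': push. Stack: dbec
  Read 'b': push. Stack: dbecb
  Read 'a': push. Stack: dbecba
  Read 'a': matches stack top 'a' => pop. Stack: dbecb
  Read 'c': push. Stack: dbecbc
Final stack: "dbecbc" (length 6)

6


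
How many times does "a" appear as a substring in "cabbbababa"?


Searching for "a" in "cabbbababa"
Scanning each position:
  Position 0: "c" => no
  Position 1: "a" => MATCH
  Position 2: "b" => no
  Position 3: "b" => no
  Position 4: "b" => no
  Position 5: "a" => MATCH
  Position 6: "b" => no
  Position 7: "a" => MATCH
  Position 8: "b" => no
  Position 9: "a" => MATCH
Total occurrences: 4

4


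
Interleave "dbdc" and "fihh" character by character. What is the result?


Interleaving "dbdc" and "fihh":
  Position 0: 'd' from first, 'f' from second => "df"
  Position 1: 'b' from first, 'i' from second => "bi"
  Position 2: 'd' from first, 'h' from second => "dh"
  Position 3: 'c' from first, 'h' from second => "ch"
Result: dfbidhch

dfbidhch


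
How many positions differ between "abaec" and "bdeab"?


Comparing "abaec" and "bdeab" position by position:
  Position 0: 'a' vs 'b' => DIFFER
  Position 1: 'b' vs 'd' => DIFFER
  Position 2: 'a' vs 'e' => DIFFER
  Position 3: 'e' vs 'a' => DIFFER
  Position 4: 'c' vs 'b' => DIFFER
Positions that differ: 5

5


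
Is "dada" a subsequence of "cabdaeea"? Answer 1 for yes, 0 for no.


Check if "dada" is a subsequence of "cabdaeea"
Greedy scan:
  Position 0 ('c'): no match needed
  Position 1 ('a'): no match needed
  Position 2 ('b'): no match needed
  Position 3 ('d'): matches sub[0] = 'd'
  Position 4 ('a'): matches sub[1] = 'a'
  Position 5 ('e'): no match needed
  Position 6 ('e'): no match needed
  Position 7 ('a'): no match needed
Only matched 2/4 characters => not a subsequence

0


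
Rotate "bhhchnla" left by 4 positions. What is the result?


Input: "bhhchnla", rotate left by 4
First 4 characters: "bhhc"
Remaining characters: "hnla"
Concatenate remaining + first: "hnla" + "bhhc" = "hnlabhhc"

hnlabhhc


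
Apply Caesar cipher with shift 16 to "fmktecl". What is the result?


Caesar cipher: shift "fmktecl" by 16
  'f' (pos 5) + 16 = pos 21 = 'v'
  'm' (pos 12) + 16 = pos 2 = 'c'
  'k' (pos 10) + 16 = pos 0 = 'a'
  't' (pos 19) + 16 = pos 9 = 'j'
  'e' (pos 4) + 16 = pos 20 = 'u'
  'c' (pos 2) + 16 = pos 18 = 's'
  'l' (pos 11) + 16 = pos 1 = 'b'
Result: vcajusb

vcajusb
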